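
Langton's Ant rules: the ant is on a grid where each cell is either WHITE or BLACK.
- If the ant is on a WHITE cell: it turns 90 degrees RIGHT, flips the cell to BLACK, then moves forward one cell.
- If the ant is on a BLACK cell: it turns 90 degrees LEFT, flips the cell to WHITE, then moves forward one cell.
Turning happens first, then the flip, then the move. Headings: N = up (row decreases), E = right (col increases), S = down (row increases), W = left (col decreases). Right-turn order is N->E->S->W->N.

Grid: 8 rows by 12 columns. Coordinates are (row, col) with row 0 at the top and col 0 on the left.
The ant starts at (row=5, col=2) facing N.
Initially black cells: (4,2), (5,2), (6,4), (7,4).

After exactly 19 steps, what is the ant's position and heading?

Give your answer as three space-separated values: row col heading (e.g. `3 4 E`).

Step 1: on BLACK (5,2): turn L to W, flip to white, move to (5,1). |black|=3
Step 2: on WHITE (5,1): turn R to N, flip to black, move to (4,1). |black|=4
Step 3: on WHITE (4,1): turn R to E, flip to black, move to (4,2). |black|=5
Step 4: on BLACK (4,2): turn L to N, flip to white, move to (3,2). |black|=4
Step 5: on WHITE (3,2): turn R to E, flip to black, move to (3,3). |black|=5
Step 6: on WHITE (3,3): turn R to S, flip to black, move to (4,3). |black|=6
Step 7: on WHITE (4,3): turn R to W, flip to black, move to (4,2). |black|=7
Step 8: on WHITE (4,2): turn R to N, flip to black, move to (3,2). |black|=8
Step 9: on BLACK (3,2): turn L to W, flip to white, move to (3,1). |black|=7
Step 10: on WHITE (3,1): turn R to N, flip to black, move to (2,1). |black|=8
Step 11: on WHITE (2,1): turn R to E, flip to black, move to (2,2). |black|=9
Step 12: on WHITE (2,2): turn R to S, flip to black, move to (3,2). |black|=10
Step 13: on WHITE (3,2): turn R to W, flip to black, move to (3,1). |black|=11
Step 14: on BLACK (3,1): turn L to S, flip to white, move to (4,1). |black|=10
Step 15: on BLACK (4,1): turn L to E, flip to white, move to (4,2). |black|=9
Step 16: on BLACK (4,2): turn L to N, flip to white, move to (3,2). |black|=8
Step 17: on BLACK (3,2): turn L to W, flip to white, move to (3,1). |black|=7
Step 18: on WHITE (3,1): turn R to N, flip to black, move to (2,1). |black|=8
Step 19: on BLACK (2,1): turn L to W, flip to white, move to (2,0). |black|=7

Answer: 2 0 W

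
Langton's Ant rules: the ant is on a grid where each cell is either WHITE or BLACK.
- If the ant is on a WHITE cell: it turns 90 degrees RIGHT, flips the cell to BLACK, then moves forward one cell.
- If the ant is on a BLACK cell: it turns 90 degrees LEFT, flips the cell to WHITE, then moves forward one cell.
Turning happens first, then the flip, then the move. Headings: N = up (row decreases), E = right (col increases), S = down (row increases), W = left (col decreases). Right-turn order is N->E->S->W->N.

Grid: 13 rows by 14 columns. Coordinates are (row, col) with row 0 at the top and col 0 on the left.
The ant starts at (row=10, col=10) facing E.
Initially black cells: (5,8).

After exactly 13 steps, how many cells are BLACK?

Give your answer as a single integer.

Step 1: on WHITE (10,10): turn R to S, flip to black, move to (11,10). |black|=2
Step 2: on WHITE (11,10): turn R to W, flip to black, move to (11,9). |black|=3
Step 3: on WHITE (11,9): turn R to N, flip to black, move to (10,9). |black|=4
Step 4: on WHITE (10,9): turn R to E, flip to black, move to (10,10). |black|=5
Step 5: on BLACK (10,10): turn L to N, flip to white, move to (9,10). |black|=4
Step 6: on WHITE (9,10): turn R to E, flip to black, move to (9,11). |black|=5
Step 7: on WHITE (9,11): turn R to S, flip to black, move to (10,11). |black|=6
Step 8: on WHITE (10,11): turn R to W, flip to black, move to (10,10). |black|=7
Step 9: on WHITE (10,10): turn R to N, flip to black, move to (9,10). |black|=8
Step 10: on BLACK (9,10): turn L to W, flip to white, move to (9,9). |black|=7
Step 11: on WHITE (9,9): turn R to N, flip to black, move to (8,9). |black|=8
Step 12: on WHITE (8,9): turn R to E, flip to black, move to (8,10). |black|=9
Step 13: on WHITE (8,10): turn R to S, flip to black, move to (9,10). |black|=10

Answer: 10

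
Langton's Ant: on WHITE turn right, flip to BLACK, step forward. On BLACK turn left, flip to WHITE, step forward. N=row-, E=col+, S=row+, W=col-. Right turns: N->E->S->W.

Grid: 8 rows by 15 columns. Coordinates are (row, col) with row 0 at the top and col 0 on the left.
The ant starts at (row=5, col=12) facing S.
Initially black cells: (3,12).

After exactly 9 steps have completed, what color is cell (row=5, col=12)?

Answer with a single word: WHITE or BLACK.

Answer: BLACK

Derivation:
Step 1: on WHITE (5,12): turn R to W, flip to black, move to (5,11). |black|=2
Step 2: on WHITE (5,11): turn R to N, flip to black, move to (4,11). |black|=3
Step 3: on WHITE (4,11): turn R to E, flip to black, move to (4,12). |black|=4
Step 4: on WHITE (4,12): turn R to S, flip to black, move to (5,12). |black|=5
Step 5: on BLACK (5,12): turn L to E, flip to white, move to (5,13). |black|=4
Step 6: on WHITE (5,13): turn R to S, flip to black, move to (6,13). |black|=5
Step 7: on WHITE (6,13): turn R to W, flip to black, move to (6,12). |black|=6
Step 8: on WHITE (6,12): turn R to N, flip to black, move to (5,12). |black|=7
Step 9: on WHITE (5,12): turn R to E, flip to black, move to (5,13). |black|=8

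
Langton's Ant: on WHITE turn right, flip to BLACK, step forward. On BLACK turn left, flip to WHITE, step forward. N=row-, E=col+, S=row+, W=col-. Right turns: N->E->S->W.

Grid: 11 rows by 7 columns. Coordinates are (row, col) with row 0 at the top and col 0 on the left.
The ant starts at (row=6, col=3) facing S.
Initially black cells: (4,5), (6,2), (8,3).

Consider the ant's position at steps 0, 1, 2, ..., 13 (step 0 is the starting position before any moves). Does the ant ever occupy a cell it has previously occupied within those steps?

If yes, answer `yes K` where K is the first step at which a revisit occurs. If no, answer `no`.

Step 1: on WHITE (6,3): turn R to W, flip to black, move to (6,2). |black|=4 — new cell
Step 2: on BLACK (6,2): turn L to S, flip to white, move to (7,2). |black|=3 — new cell
Step 3: on WHITE (7,2): turn R to W, flip to black, move to (7,1). |black|=4 — new cell
Step 4: on WHITE (7,1): turn R to N, flip to black, move to (6,1). |black|=5 — new cell
Step 5: on WHITE (6,1): turn R to E, flip to black, move to (6,2). |black|=6 — REVISIT

Answer: yes 5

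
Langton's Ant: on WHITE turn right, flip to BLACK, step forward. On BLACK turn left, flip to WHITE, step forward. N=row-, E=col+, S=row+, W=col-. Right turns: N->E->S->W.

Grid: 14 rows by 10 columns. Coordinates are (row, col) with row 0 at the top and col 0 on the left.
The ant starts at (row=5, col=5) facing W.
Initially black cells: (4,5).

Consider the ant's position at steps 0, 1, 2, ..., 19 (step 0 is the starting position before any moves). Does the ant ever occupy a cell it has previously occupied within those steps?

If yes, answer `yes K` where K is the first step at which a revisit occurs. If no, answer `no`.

Answer: yes 5

Derivation:
Step 1: on WHITE (5,5): turn R to N, flip to black, move to (4,5). |black|=2 — new cell
Step 2: on BLACK (4,5): turn L to W, flip to white, move to (4,4). |black|=1 — new cell
Step 3: on WHITE (4,4): turn R to N, flip to black, move to (3,4). |black|=2 — new cell
Step 4: on WHITE (3,4): turn R to E, flip to black, move to (3,5). |black|=3 — new cell
Step 5: on WHITE (3,5): turn R to S, flip to black, move to (4,5). |black|=4 — REVISIT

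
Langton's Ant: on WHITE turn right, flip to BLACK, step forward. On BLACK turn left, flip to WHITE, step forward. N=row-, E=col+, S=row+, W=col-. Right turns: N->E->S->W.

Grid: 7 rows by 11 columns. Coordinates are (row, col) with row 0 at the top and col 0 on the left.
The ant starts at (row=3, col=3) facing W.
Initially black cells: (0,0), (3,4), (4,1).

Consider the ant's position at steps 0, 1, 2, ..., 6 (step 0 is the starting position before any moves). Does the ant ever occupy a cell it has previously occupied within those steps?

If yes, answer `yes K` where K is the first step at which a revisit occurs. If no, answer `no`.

Answer: no

Derivation:
Step 1: on WHITE (3,3): turn R to N, flip to black, move to (2,3). |black|=4 — new cell
Step 2: on WHITE (2,3): turn R to E, flip to black, move to (2,4). |black|=5 — new cell
Step 3: on WHITE (2,4): turn R to S, flip to black, move to (3,4). |black|=6 — new cell
Step 4: on BLACK (3,4): turn L to E, flip to white, move to (3,5). |black|=5 — new cell
Step 5: on WHITE (3,5): turn R to S, flip to black, move to (4,5). |black|=6 — new cell
Step 6: on WHITE (4,5): turn R to W, flip to black, move to (4,4). |black|=7 — new cell
No revisit within 6 steps.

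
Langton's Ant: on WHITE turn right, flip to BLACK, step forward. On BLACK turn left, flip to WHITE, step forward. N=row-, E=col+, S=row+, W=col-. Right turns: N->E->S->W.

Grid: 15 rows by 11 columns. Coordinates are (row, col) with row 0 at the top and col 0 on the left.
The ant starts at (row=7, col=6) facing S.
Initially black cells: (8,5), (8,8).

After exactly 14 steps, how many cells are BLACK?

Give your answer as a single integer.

Answer: 12

Derivation:
Step 1: on WHITE (7,6): turn R to W, flip to black, move to (7,5). |black|=3
Step 2: on WHITE (7,5): turn R to N, flip to black, move to (6,5). |black|=4
Step 3: on WHITE (6,5): turn R to E, flip to black, move to (6,6). |black|=5
Step 4: on WHITE (6,6): turn R to S, flip to black, move to (7,6). |black|=6
Step 5: on BLACK (7,6): turn L to E, flip to white, move to (7,7). |black|=5
Step 6: on WHITE (7,7): turn R to S, flip to black, move to (8,7). |black|=6
Step 7: on WHITE (8,7): turn R to W, flip to black, move to (8,6). |black|=7
Step 8: on WHITE (8,6): turn R to N, flip to black, move to (7,6). |black|=8
Step 9: on WHITE (7,6): turn R to E, flip to black, move to (7,7). |black|=9
Step 10: on BLACK (7,7): turn L to N, flip to white, move to (6,7). |black|=8
Step 11: on WHITE (6,7): turn R to E, flip to black, move to (6,8). |black|=9
Step 12: on WHITE (6,8): turn R to S, flip to black, move to (7,8). |black|=10
Step 13: on WHITE (7,8): turn R to W, flip to black, move to (7,7). |black|=11
Step 14: on WHITE (7,7): turn R to N, flip to black, move to (6,7). |black|=12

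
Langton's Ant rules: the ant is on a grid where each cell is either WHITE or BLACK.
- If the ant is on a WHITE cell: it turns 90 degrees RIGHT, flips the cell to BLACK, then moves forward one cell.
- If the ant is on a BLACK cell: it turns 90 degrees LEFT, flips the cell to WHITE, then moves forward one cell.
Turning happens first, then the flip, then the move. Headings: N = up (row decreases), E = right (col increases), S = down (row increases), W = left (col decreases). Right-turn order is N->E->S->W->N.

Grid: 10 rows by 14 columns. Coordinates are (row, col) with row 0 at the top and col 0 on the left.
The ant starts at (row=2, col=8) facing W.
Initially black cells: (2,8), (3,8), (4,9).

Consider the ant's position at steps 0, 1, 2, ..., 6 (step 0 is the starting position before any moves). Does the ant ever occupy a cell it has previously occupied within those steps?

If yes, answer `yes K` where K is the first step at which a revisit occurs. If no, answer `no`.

Answer: no

Derivation:
Step 1: on BLACK (2,8): turn L to S, flip to white, move to (3,8). |black|=2 — new cell
Step 2: on BLACK (3,8): turn L to E, flip to white, move to (3,9). |black|=1 — new cell
Step 3: on WHITE (3,9): turn R to S, flip to black, move to (4,9). |black|=2 — new cell
Step 4: on BLACK (4,9): turn L to E, flip to white, move to (4,10). |black|=1 — new cell
Step 5: on WHITE (4,10): turn R to S, flip to black, move to (5,10). |black|=2 — new cell
Step 6: on WHITE (5,10): turn R to W, flip to black, move to (5,9). |black|=3 — new cell
No revisit within 6 steps.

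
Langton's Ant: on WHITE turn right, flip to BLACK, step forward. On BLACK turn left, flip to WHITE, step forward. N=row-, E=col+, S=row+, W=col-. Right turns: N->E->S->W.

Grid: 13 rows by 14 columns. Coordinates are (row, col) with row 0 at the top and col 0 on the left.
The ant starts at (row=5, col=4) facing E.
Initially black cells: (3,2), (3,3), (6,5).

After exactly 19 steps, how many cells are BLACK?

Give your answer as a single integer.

Answer: 10

Derivation:
Step 1: on WHITE (5,4): turn R to S, flip to black, move to (6,4). |black|=4
Step 2: on WHITE (6,4): turn R to W, flip to black, move to (6,3). |black|=5
Step 3: on WHITE (6,3): turn R to N, flip to black, move to (5,3). |black|=6
Step 4: on WHITE (5,3): turn R to E, flip to black, move to (5,4). |black|=7
Step 5: on BLACK (5,4): turn L to N, flip to white, move to (4,4). |black|=6
Step 6: on WHITE (4,4): turn R to E, flip to black, move to (4,5). |black|=7
Step 7: on WHITE (4,5): turn R to S, flip to black, move to (5,5). |black|=8
Step 8: on WHITE (5,5): turn R to W, flip to black, move to (5,4). |black|=9
Step 9: on WHITE (5,4): turn R to N, flip to black, move to (4,4). |black|=10
Step 10: on BLACK (4,4): turn L to W, flip to white, move to (4,3). |black|=9
Step 11: on WHITE (4,3): turn R to N, flip to black, move to (3,3). |black|=10
Step 12: on BLACK (3,3): turn L to W, flip to white, move to (3,2). |black|=9
Step 13: on BLACK (3,2): turn L to S, flip to white, move to (4,2). |black|=8
Step 14: on WHITE (4,2): turn R to W, flip to black, move to (4,1). |black|=9
Step 15: on WHITE (4,1): turn R to N, flip to black, move to (3,1). |black|=10
Step 16: on WHITE (3,1): turn R to E, flip to black, move to (3,2). |black|=11
Step 17: on WHITE (3,2): turn R to S, flip to black, move to (4,2). |black|=12
Step 18: on BLACK (4,2): turn L to E, flip to white, move to (4,3). |black|=11
Step 19: on BLACK (4,3): turn L to N, flip to white, move to (3,3). |black|=10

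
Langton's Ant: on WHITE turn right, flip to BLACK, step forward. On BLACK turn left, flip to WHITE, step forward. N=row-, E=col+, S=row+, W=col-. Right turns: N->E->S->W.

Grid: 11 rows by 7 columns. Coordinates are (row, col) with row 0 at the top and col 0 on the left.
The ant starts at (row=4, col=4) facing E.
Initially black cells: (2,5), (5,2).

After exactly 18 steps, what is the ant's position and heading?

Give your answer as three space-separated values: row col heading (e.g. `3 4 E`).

Answer: 3 3 W

Derivation:
Step 1: on WHITE (4,4): turn R to S, flip to black, move to (5,4). |black|=3
Step 2: on WHITE (5,4): turn R to W, flip to black, move to (5,3). |black|=4
Step 3: on WHITE (5,3): turn R to N, flip to black, move to (4,3). |black|=5
Step 4: on WHITE (4,3): turn R to E, flip to black, move to (4,4). |black|=6
Step 5: on BLACK (4,4): turn L to N, flip to white, move to (3,4). |black|=5
Step 6: on WHITE (3,4): turn R to E, flip to black, move to (3,5). |black|=6
Step 7: on WHITE (3,5): turn R to S, flip to black, move to (4,5). |black|=7
Step 8: on WHITE (4,5): turn R to W, flip to black, move to (4,4). |black|=8
Step 9: on WHITE (4,4): turn R to N, flip to black, move to (3,4). |black|=9
Step 10: on BLACK (3,4): turn L to W, flip to white, move to (3,3). |black|=8
Step 11: on WHITE (3,3): turn R to N, flip to black, move to (2,3). |black|=9
Step 12: on WHITE (2,3): turn R to E, flip to black, move to (2,4). |black|=10
Step 13: on WHITE (2,4): turn R to S, flip to black, move to (3,4). |black|=11
Step 14: on WHITE (3,4): turn R to W, flip to black, move to (3,3). |black|=12
Step 15: on BLACK (3,3): turn L to S, flip to white, move to (4,3). |black|=11
Step 16: on BLACK (4,3): turn L to E, flip to white, move to (4,4). |black|=10
Step 17: on BLACK (4,4): turn L to N, flip to white, move to (3,4). |black|=9
Step 18: on BLACK (3,4): turn L to W, flip to white, move to (3,3). |black|=8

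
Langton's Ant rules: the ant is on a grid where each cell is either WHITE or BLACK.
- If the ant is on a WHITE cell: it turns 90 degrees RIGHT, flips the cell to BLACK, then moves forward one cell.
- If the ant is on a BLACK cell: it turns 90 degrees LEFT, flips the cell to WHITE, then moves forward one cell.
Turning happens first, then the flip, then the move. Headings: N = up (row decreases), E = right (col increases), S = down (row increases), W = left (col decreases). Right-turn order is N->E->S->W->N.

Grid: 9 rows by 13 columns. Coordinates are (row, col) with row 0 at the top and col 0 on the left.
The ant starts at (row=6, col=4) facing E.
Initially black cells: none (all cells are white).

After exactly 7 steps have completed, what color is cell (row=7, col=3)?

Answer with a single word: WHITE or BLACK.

Answer: BLACK

Derivation:
Step 1: on WHITE (6,4): turn R to S, flip to black, move to (7,4). |black|=1
Step 2: on WHITE (7,4): turn R to W, flip to black, move to (7,3). |black|=2
Step 3: on WHITE (7,3): turn R to N, flip to black, move to (6,3). |black|=3
Step 4: on WHITE (6,3): turn R to E, flip to black, move to (6,4). |black|=4
Step 5: on BLACK (6,4): turn L to N, flip to white, move to (5,4). |black|=3
Step 6: on WHITE (5,4): turn R to E, flip to black, move to (5,5). |black|=4
Step 7: on WHITE (5,5): turn R to S, flip to black, move to (6,5). |black|=5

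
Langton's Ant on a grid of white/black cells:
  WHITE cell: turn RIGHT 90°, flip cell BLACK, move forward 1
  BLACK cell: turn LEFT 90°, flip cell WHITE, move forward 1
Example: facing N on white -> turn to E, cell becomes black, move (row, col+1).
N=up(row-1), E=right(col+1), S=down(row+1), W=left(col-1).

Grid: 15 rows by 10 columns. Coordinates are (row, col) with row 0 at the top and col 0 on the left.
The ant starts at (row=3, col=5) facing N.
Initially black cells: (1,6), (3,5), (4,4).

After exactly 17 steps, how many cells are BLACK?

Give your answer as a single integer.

Answer: 8

Derivation:
Step 1: on BLACK (3,5): turn L to W, flip to white, move to (3,4). |black|=2
Step 2: on WHITE (3,4): turn R to N, flip to black, move to (2,4). |black|=3
Step 3: on WHITE (2,4): turn R to E, flip to black, move to (2,5). |black|=4
Step 4: on WHITE (2,5): turn R to S, flip to black, move to (3,5). |black|=5
Step 5: on WHITE (3,5): turn R to W, flip to black, move to (3,4). |black|=6
Step 6: on BLACK (3,4): turn L to S, flip to white, move to (4,4). |black|=5
Step 7: on BLACK (4,4): turn L to E, flip to white, move to (4,5). |black|=4
Step 8: on WHITE (4,5): turn R to S, flip to black, move to (5,5). |black|=5
Step 9: on WHITE (5,5): turn R to W, flip to black, move to (5,4). |black|=6
Step 10: on WHITE (5,4): turn R to N, flip to black, move to (4,4). |black|=7
Step 11: on WHITE (4,4): turn R to E, flip to black, move to (4,5). |black|=8
Step 12: on BLACK (4,5): turn L to N, flip to white, move to (3,5). |black|=7
Step 13: on BLACK (3,5): turn L to W, flip to white, move to (3,4). |black|=6
Step 14: on WHITE (3,4): turn R to N, flip to black, move to (2,4). |black|=7
Step 15: on BLACK (2,4): turn L to W, flip to white, move to (2,3). |black|=6
Step 16: on WHITE (2,3): turn R to N, flip to black, move to (1,3). |black|=7
Step 17: on WHITE (1,3): turn R to E, flip to black, move to (1,4). |black|=8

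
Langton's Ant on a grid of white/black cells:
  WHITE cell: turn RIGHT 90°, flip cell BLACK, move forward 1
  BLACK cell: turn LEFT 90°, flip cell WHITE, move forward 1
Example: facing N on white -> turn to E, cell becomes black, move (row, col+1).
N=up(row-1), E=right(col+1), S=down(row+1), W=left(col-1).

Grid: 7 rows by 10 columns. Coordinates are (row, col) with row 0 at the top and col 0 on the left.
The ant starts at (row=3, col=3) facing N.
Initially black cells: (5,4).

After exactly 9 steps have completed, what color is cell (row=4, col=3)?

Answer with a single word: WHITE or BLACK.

Step 1: on WHITE (3,3): turn R to E, flip to black, move to (3,4). |black|=2
Step 2: on WHITE (3,4): turn R to S, flip to black, move to (4,4). |black|=3
Step 3: on WHITE (4,4): turn R to W, flip to black, move to (4,3). |black|=4
Step 4: on WHITE (4,3): turn R to N, flip to black, move to (3,3). |black|=5
Step 5: on BLACK (3,3): turn L to W, flip to white, move to (3,2). |black|=4
Step 6: on WHITE (3,2): turn R to N, flip to black, move to (2,2). |black|=5
Step 7: on WHITE (2,2): turn R to E, flip to black, move to (2,3). |black|=6
Step 8: on WHITE (2,3): turn R to S, flip to black, move to (3,3). |black|=7
Step 9: on WHITE (3,3): turn R to W, flip to black, move to (3,2). |black|=8

Answer: BLACK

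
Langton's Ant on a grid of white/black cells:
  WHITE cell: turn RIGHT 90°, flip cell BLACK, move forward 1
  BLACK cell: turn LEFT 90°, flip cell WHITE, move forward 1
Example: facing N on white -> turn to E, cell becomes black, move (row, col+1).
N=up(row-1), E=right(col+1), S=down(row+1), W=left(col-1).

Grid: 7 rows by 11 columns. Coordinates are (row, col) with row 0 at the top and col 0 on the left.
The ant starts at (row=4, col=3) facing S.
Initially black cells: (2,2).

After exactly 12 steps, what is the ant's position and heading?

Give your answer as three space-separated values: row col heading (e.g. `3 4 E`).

Step 1: on WHITE (4,3): turn R to W, flip to black, move to (4,2). |black|=2
Step 2: on WHITE (4,2): turn R to N, flip to black, move to (3,2). |black|=3
Step 3: on WHITE (3,2): turn R to E, flip to black, move to (3,3). |black|=4
Step 4: on WHITE (3,3): turn R to S, flip to black, move to (4,3). |black|=5
Step 5: on BLACK (4,3): turn L to E, flip to white, move to (4,4). |black|=4
Step 6: on WHITE (4,4): turn R to S, flip to black, move to (5,4). |black|=5
Step 7: on WHITE (5,4): turn R to W, flip to black, move to (5,3). |black|=6
Step 8: on WHITE (5,3): turn R to N, flip to black, move to (4,3). |black|=7
Step 9: on WHITE (4,3): turn R to E, flip to black, move to (4,4). |black|=8
Step 10: on BLACK (4,4): turn L to N, flip to white, move to (3,4). |black|=7
Step 11: on WHITE (3,4): turn R to E, flip to black, move to (3,5). |black|=8
Step 12: on WHITE (3,5): turn R to S, flip to black, move to (4,5). |black|=9

Answer: 4 5 S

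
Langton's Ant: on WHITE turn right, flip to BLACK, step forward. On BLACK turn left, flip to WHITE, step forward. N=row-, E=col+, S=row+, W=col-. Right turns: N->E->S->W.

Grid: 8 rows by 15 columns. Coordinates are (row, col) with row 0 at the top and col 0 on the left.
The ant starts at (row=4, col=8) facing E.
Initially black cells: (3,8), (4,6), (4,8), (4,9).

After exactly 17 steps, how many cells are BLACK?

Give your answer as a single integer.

Answer: 11

Derivation:
Step 1: on BLACK (4,8): turn L to N, flip to white, move to (3,8). |black|=3
Step 2: on BLACK (3,8): turn L to W, flip to white, move to (3,7). |black|=2
Step 3: on WHITE (3,7): turn R to N, flip to black, move to (2,7). |black|=3
Step 4: on WHITE (2,7): turn R to E, flip to black, move to (2,8). |black|=4
Step 5: on WHITE (2,8): turn R to S, flip to black, move to (3,8). |black|=5
Step 6: on WHITE (3,8): turn R to W, flip to black, move to (3,7). |black|=6
Step 7: on BLACK (3,7): turn L to S, flip to white, move to (4,7). |black|=5
Step 8: on WHITE (4,7): turn R to W, flip to black, move to (4,6). |black|=6
Step 9: on BLACK (4,6): turn L to S, flip to white, move to (5,6). |black|=5
Step 10: on WHITE (5,6): turn R to W, flip to black, move to (5,5). |black|=6
Step 11: on WHITE (5,5): turn R to N, flip to black, move to (4,5). |black|=7
Step 12: on WHITE (4,5): turn R to E, flip to black, move to (4,6). |black|=8
Step 13: on WHITE (4,6): turn R to S, flip to black, move to (5,6). |black|=9
Step 14: on BLACK (5,6): turn L to E, flip to white, move to (5,7). |black|=8
Step 15: on WHITE (5,7): turn R to S, flip to black, move to (6,7). |black|=9
Step 16: on WHITE (6,7): turn R to W, flip to black, move to (6,6). |black|=10
Step 17: on WHITE (6,6): turn R to N, flip to black, move to (5,6). |black|=11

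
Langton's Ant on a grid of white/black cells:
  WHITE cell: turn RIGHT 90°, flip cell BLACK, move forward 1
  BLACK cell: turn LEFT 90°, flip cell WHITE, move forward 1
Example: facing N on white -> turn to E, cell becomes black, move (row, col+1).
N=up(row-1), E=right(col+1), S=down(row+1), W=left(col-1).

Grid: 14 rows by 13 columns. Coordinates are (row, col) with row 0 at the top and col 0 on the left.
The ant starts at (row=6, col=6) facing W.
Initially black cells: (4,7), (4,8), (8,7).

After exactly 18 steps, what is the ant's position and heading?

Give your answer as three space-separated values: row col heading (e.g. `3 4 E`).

Answer: 7 9 E

Derivation:
Step 1: on WHITE (6,6): turn R to N, flip to black, move to (5,6). |black|=4
Step 2: on WHITE (5,6): turn R to E, flip to black, move to (5,7). |black|=5
Step 3: on WHITE (5,7): turn R to S, flip to black, move to (6,7). |black|=6
Step 4: on WHITE (6,7): turn R to W, flip to black, move to (6,6). |black|=7
Step 5: on BLACK (6,6): turn L to S, flip to white, move to (7,6). |black|=6
Step 6: on WHITE (7,6): turn R to W, flip to black, move to (7,5). |black|=7
Step 7: on WHITE (7,5): turn R to N, flip to black, move to (6,5). |black|=8
Step 8: on WHITE (6,5): turn R to E, flip to black, move to (6,6). |black|=9
Step 9: on WHITE (6,6): turn R to S, flip to black, move to (7,6). |black|=10
Step 10: on BLACK (7,6): turn L to E, flip to white, move to (7,7). |black|=9
Step 11: on WHITE (7,7): turn R to S, flip to black, move to (8,7). |black|=10
Step 12: on BLACK (8,7): turn L to E, flip to white, move to (8,8). |black|=9
Step 13: on WHITE (8,8): turn R to S, flip to black, move to (9,8). |black|=10
Step 14: on WHITE (9,8): turn R to W, flip to black, move to (9,7). |black|=11
Step 15: on WHITE (9,7): turn R to N, flip to black, move to (8,7). |black|=12
Step 16: on WHITE (8,7): turn R to E, flip to black, move to (8,8). |black|=13
Step 17: on BLACK (8,8): turn L to N, flip to white, move to (7,8). |black|=12
Step 18: on WHITE (7,8): turn R to E, flip to black, move to (7,9). |black|=13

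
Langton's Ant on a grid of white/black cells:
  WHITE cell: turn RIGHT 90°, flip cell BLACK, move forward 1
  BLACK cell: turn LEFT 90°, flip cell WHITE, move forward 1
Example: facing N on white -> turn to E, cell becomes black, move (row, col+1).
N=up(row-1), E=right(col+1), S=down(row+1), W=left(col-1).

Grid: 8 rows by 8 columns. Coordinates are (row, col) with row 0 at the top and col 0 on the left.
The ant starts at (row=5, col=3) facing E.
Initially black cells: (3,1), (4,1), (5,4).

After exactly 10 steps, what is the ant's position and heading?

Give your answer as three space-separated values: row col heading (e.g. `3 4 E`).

Answer: 6 4 W

Derivation:
Step 1: on WHITE (5,3): turn R to S, flip to black, move to (6,3). |black|=4
Step 2: on WHITE (6,3): turn R to W, flip to black, move to (6,2). |black|=5
Step 3: on WHITE (6,2): turn R to N, flip to black, move to (5,2). |black|=6
Step 4: on WHITE (5,2): turn R to E, flip to black, move to (5,3). |black|=7
Step 5: on BLACK (5,3): turn L to N, flip to white, move to (4,3). |black|=6
Step 6: on WHITE (4,3): turn R to E, flip to black, move to (4,4). |black|=7
Step 7: on WHITE (4,4): turn R to S, flip to black, move to (5,4). |black|=8
Step 8: on BLACK (5,4): turn L to E, flip to white, move to (5,5). |black|=7
Step 9: on WHITE (5,5): turn R to S, flip to black, move to (6,5). |black|=8
Step 10: on WHITE (6,5): turn R to W, flip to black, move to (6,4). |black|=9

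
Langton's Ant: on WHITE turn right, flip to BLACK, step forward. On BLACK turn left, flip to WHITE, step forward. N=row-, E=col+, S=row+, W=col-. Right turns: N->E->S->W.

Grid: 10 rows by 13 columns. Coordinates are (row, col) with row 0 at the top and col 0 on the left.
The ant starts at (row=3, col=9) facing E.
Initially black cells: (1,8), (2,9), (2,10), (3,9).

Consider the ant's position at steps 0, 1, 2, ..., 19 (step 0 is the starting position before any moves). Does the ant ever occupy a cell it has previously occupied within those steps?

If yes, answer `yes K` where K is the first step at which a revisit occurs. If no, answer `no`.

Answer: yes 7

Derivation:
Step 1: on BLACK (3,9): turn L to N, flip to white, move to (2,9). |black|=3 — new cell
Step 2: on BLACK (2,9): turn L to W, flip to white, move to (2,8). |black|=2 — new cell
Step 3: on WHITE (2,8): turn R to N, flip to black, move to (1,8). |black|=3 — new cell
Step 4: on BLACK (1,8): turn L to W, flip to white, move to (1,7). |black|=2 — new cell
Step 5: on WHITE (1,7): turn R to N, flip to black, move to (0,7). |black|=3 — new cell
Step 6: on WHITE (0,7): turn R to E, flip to black, move to (0,8). |black|=4 — new cell
Step 7: on WHITE (0,8): turn R to S, flip to black, move to (1,8). |black|=5 — REVISIT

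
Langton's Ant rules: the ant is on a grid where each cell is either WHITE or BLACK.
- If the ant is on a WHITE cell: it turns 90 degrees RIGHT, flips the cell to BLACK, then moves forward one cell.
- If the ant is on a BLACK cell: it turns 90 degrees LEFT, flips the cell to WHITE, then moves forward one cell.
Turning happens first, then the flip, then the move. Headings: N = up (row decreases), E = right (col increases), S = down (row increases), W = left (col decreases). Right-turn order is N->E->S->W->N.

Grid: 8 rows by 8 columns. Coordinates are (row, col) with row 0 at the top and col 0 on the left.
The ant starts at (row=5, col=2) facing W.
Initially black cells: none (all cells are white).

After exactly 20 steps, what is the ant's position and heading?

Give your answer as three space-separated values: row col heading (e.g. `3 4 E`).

Answer: 7 4 E

Derivation:
Step 1: on WHITE (5,2): turn R to N, flip to black, move to (4,2). |black|=1
Step 2: on WHITE (4,2): turn R to E, flip to black, move to (4,3). |black|=2
Step 3: on WHITE (4,3): turn R to S, flip to black, move to (5,3). |black|=3
Step 4: on WHITE (5,3): turn R to W, flip to black, move to (5,2). |black|=4
Step 5: on BLACK (5,2): turn L to S, flip to white, move to (6,2). |black|=3
Step 6: on WHITE (6,2): turn R to W, flip to black, move to (6,1). |black|=4
Step 7: on WHITE (6,1): turn R to N, flip to black, move to (5,1). |black|=5
Step 8: on WHITE (5,1): turn R to E, flip to black, move to (5,2). |black|=6
Step 9: on WHITE (5,2): turn R to S, flip to black, move to (6,2). |black|=7
Step 10: on BLACK (6,2): turn L to E, flip to white, move to (6,3). |black|=6
Step 11: on WHITE (6,3): turn R to S, flip to black, move to (7,3). |black|=7
Step 12: on WHITE (7,3): turn R to W, flip to black, move to (7,2). |black|=8
Step 13: on WHITE (7,2): turn R to N, flip to black, move to (6,2). |black|=9
Step 14: on WHITE (6,2): turn R to E, flip to black, move to (6,3). |black|=10
Step 15: on BLACK (6,3): turn L to N, flip to white, move to (5,3). |black|=9
Step 16: on BLACK (5,3): turn L to W, flip to white, move to (5,2). |black|=8
Step 17: on BLACK (5,2): turn L to S, flip to white, move to (6,2). |black|=7
Step 18: on BLACK (6,2): turn L to E, flip to white, move to (6,3). |black|=6
Step 19: on WHITE (6,3): turn R to S, flip to black, move to (7,3). |black|=7
Step 20: on BLACK (7,3): turn L to E, flip to white, move to (7,4). |black|=6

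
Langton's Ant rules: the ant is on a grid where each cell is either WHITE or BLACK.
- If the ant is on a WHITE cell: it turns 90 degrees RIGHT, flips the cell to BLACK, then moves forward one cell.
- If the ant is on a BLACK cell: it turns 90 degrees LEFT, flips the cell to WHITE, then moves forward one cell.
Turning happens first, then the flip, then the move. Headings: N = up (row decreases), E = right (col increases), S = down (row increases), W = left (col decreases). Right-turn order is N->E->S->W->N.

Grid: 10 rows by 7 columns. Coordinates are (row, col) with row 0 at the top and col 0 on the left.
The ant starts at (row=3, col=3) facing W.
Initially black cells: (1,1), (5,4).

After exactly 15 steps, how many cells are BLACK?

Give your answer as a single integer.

Answer: 11

Derivation:
Step 1: on WHITE (3,3): turn R to N, flip to black, move to (2,3). |black|=3
Step 2: on WHITE (2,3): turn R to E, flip to black, move to (2,4). |black|=4
Step 3: on WHITE (2,4): turn R to S, flip to black, move to (3,4). |black|=5
Step 4: on WHITE (3,4): turn R to W, flip to black, move to (3,3). |black|=6
Step 5: on BLACK (3,3): turn L to S, flip to white, move to (4,3). |black|=5
Step 6: on WHITE (4,3): turn R to W, flip to black, move to (4,2). |black|=6
Step 7: on WHITE (4,2): turn R to N, flip to black, move to (3,2). |black|=7
Step 8: on WHITE (3,2): turn R to E, flip to black, move to (3,3). |black|=8
Step 9: on WHITE (3,3): turn R to S, flip to black, move to (4,3). |black|=9
Step 10: on BLACK (4,3): turn L to E, flip to white, move to (4,4). |black|=8
Step 11: on WHITE (4,4): turn R to S, flip to black, move to (5,4). |black|=9
Step 12: on BLACK (5,4): turn L to E, flip to white, move to (5,5). |black|=8
Step 13: on WHITE (5,5): turn R to S, flip to black, move to (6,5). |black|=9
Step 14: on WHITE (6,5): turn R to W, flip to black, move to (6,4). |black|=10
Step 15: on WHITE (6,4): turn R to N, flip to black, move to (5,4). |black|=11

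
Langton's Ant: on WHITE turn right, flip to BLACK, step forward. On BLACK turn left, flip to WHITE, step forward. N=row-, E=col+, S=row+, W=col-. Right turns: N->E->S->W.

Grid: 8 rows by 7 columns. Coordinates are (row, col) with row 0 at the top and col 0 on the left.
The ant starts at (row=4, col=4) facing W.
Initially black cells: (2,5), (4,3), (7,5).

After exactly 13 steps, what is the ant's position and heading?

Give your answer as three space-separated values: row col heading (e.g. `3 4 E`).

Answer: 5 2 S

Derivation:
Step 1: on WHITE (4,4): turn R to N, flip to black, move to (3,4). |black|=4
Step 2: on WHITE (3,4): turn R to E, flip to black, move to (3,5). |black|=5
Step 3: on WHITE (3,5): turn R to S, flip to black, move to (4,5). |black|=6
Step 4: on WHITE (4,5): turn R to W, flip to black, move to (4,4). |black|=7
Step 5: on BLACK (4,4): turn L to S, flip to white, move to (5,4). |black|=6
Step 6: on WHITE (5,4): turn R to W, flip to black, move to (5,3). |black|=7
Step 7: on WHITE (5,3): turn R to N, flip to black, move to (4,3). |black|=8
Step 8: on BLACK (4,3): turn L to W, flip to white, move to (4,2). |black|=7
Step 9: on WHITE (4,2): turn R to N, flip to black, move to (3,2). |black|=8
Step 10: on WHITE (3,2): turn R to E, flip to black, move to (3,3). |black|=9
Step 11: on WHITE (3,3): turn R to S, flip to black, move to (4,3). |black|=10
Step 12: on WHITE (4,3): turn R to W, flip to black, move to (4,2). |black|=11
Step 13: on BLACK (4,2): turn L to S, flip to white, move to (5,2). |black|=10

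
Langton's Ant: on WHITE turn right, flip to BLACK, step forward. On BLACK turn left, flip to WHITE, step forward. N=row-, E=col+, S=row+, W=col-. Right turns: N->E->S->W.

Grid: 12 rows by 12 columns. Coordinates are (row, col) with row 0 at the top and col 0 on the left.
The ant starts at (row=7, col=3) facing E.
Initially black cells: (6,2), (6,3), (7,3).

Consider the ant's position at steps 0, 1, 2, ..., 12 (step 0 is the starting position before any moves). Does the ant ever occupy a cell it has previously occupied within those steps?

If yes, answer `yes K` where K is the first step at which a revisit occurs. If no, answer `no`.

Answer: yes 6

Derivation:
Step 1: on BLACK (7,3): turn L to N, flip to white, move to (6,3). |black|=2 — new cell
Step 2: on BLACK (6,3): turn L to W, flip to white, move to (6,2). |black|=1 — new cell
Step 3: on BLACK (6,2): turn L to S, flip to white, move to (7,2). |black|=0 — new cell
Step 4: on WHITE (7,2): turn R to W, flip to black, move to (7,1). |black|=1 — new cell
Step 5: on WHITE (7,1): turn R to N, flip to black, move to (6,1). |black|=2 — new cell
Step 6: on WHITE (6,1): turn R to E, flip to black, move to (6,2). |black|=3 — REVISIT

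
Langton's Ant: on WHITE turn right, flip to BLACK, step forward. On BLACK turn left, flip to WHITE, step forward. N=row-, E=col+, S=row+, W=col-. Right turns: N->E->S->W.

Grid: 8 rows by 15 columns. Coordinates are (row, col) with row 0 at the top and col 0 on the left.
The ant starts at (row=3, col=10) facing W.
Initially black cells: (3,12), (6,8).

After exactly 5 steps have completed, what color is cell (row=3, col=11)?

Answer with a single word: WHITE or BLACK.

Answer: BLACK

Derivation:
Step 1: on WHITE (3,10): turn R to N, flip to black, move to (2,10). |black|=3
Step 2: on WHITE (2,10): turn R to E, flip to black, move to (2,11). |black|=4
Step 3: on WHITE (2,11): turn R to S, flip to black, move to (3,11). |black|=5
Step 4: on WHITE (3,11): turn R to W, flip to black, move to (3,10). |black|=6
Step 5: on BLACK (3,10): turn L to S, flip to white, move to (4,10). |black|=5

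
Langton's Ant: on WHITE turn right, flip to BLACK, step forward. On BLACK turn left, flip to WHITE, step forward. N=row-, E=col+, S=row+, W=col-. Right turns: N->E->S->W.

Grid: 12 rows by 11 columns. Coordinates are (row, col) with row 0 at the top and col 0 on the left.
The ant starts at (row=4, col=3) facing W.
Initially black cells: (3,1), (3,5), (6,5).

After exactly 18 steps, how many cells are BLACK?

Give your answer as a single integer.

Step 1: on WHITE (4,3): turn R to N, flip to black, move to (3,3). |black|=4
Step 2: on WHITE (3,3): turn R to E, flip to black, move to (3,4). |black|=5
Step 3: on WHITE (3,4): turn R to S, flip to black, move to (4,4). |black|=6
Step 4: on WHITE (4,4): turn R to W, flip to black, move to (4,3). |black|=7
Step 5: on BLACK (4,3): turn L to S, flip to white, move to (5,3). |black|=6
Step 6: on WHITE (5,3): turn R to W, flip to black, move to (5,2). |black|=7
Step 7: on WHITE (5,2): turn R to N, flip to black, move to (4,2). |black|=8
Step 8: on WHITE (4,2): turn R to E, flip to black, move to (4,3). |black|=9
Step 9: on WHITE (4,3): turn R to S, flip to black, move to (5,3). |black|=10
Step 10: on BLACK (5,3): turn L to E, flip to white, move to (5,4). |black|=9
Step 11: on WHITE (5,4): turn R to S, flip to black, move to (6,4). |black|=10
Step 12: on WHITE (6,4): turn R to W, flip to black, move to (6,3). |black|=11
Step 13: on WHITE (6,3): turn R to N, flip to black, move to (5,3). |black|=12
Step 14: on WHITE (5,3): turn R to E, flip to black, move to (5,4). |black|=13
Step 15: on BLACK (5,4): turn L to N, flip to white, move to (4,4). |black|=12
Step 16: on BLACK (4,4): turn L to W, flip to white, move to (4,3). |black|=11
Step 17: on BLACK (4,3): turn L to S, flip to white, move to (5,3). |black|=10
Step 18: on BLACK (5,3): turn L to E, flip to white, move to (5,4). |black|=9

Answer: 9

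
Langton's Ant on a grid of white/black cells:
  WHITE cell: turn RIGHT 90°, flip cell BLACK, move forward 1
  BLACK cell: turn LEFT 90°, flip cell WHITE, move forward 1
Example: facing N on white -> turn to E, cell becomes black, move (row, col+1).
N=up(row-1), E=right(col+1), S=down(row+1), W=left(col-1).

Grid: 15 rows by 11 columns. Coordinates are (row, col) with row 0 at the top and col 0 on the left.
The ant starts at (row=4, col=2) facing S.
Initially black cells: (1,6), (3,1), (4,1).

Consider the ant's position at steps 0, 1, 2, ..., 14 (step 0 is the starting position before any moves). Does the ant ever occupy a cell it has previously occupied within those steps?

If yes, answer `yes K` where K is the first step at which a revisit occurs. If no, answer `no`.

Answer: yes 5

Derivation:
Step 1: on WHITE (4,2): turn R to W, flip to black, move to (4,1). |black|=4 — new cell
Step 2: on BLACK (4,1): turn L to S, flip to white, move to (5,1). |black|=3 — new cell
Step 3: on WHITE (5,1): turn R to W, flip to black, move to (5,0). |black|=4 — new cell
Step 4: on WHITE (5,0): turn R to N, flip to black, move to (4,0). |black|=5 — new cell
Step 5: on WHITE (4,0): turn R to E, flip to black, move to (4,1). |black|=6 — REVISIT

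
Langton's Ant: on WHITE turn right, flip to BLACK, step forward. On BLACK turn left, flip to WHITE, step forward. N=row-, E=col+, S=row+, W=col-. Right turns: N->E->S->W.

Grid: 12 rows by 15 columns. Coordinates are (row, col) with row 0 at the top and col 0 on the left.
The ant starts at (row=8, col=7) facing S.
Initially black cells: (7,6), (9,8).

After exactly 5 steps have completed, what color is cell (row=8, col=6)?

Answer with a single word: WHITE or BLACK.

Step 1: on WHITE (8,7): turn R to W, flip to black, move to (8,6). |black|=3
Step 2: on WHITE (8,6): turn R to N, flip to black, move to (7,6). |black|=4
Step 3: on BLACK (7,6): turn L to W, flip to white, move to (7,5). |black|=3
Step 4: on WHITE (7,5): turn R to N, flip to black, move to (6,5). |black|=4
Step 5: on WHITE (6,5): turn R to E, flip to black, move to (6,6). |black|=5

Answer: BLACK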